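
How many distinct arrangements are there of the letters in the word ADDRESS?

Letter multiplicities in ADDRESS: A×1, D×2, E×1, R×1, S×2.
So there are 7! / (2!·2!) = 1260 distinguishable arrangements.

1260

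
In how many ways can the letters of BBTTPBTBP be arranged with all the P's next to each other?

Treat the 2 copies of P as a single block. The multiset to arrange is then {PP, B, B, B, B, T, T, T}, 8 items in all.
That gives (8)!/(4!·3!) = 280 arrangements.

280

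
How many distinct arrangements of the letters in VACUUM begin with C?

Fix C in the first position and arrange the remaining 5 letters.
Those 5 letters have U appearing twice, giving (5)!/(2!) = 60.

60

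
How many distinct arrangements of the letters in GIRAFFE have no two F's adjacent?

1800

There are 7!/(2!) = 2520 arrangements of GIRAFFE in total.
If the two F's are adjacent, glue them into one block, leaving 6 items to arrange: (6)! = 720 ways.
Hence 2520 − 720 = 1800.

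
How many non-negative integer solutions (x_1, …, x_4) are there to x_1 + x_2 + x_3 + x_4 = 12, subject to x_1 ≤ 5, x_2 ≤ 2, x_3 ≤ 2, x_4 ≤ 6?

18

Ignoring the caps, the number of non-negative solutions to x_1+…+x_4 = 12 is C(15,3) = 455.
Subtract solutions that violate a single cap (substitute x_i' = x_i − (cap_i+1)): x_1 ≥ 6 gives C(9,3) = 84; x_2 ≥ 3 gives C(12,3) = 220; x_3 ≥ 3 gives C(12,3) = 220; x_4 ≥ 7 gives C(8,3) = 56. Together 580.
Add back pairs where two caps are both exceeded: 20 + 20 + 0 + 84 + 10 + 10 = 144.
Subtract triples: 1 + 0 + 0 + 0 = 1.
By inclusion–exclusion the count is 455 − 580 + 144 − 1 = 18.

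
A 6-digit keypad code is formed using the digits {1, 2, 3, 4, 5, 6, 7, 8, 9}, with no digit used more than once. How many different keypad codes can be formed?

With no repetition, fill the 6 digits in order: 9 choices, then 8, down to 4.
That product is 9 × 8 × 7 × 6 × 5 × 4 = 60480.

60480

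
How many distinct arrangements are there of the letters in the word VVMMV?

10

The 5 letters of VVMMV have repeats: M appearing twice and V appearing 3 times.
Dividing 5! = 120 by 3!·2! = 12 for the repeated letters gives 10.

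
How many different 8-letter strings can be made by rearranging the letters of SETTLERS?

The 8 letters of SETTLERS have repeats: E appearing twice, S appearing twice, and T appearing twice.
The number of distinct arrangements is 8!/(2!·2!·2!) = 40320/8 = 5040.

5040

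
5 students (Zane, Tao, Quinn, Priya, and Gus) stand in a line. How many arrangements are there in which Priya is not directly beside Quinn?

There are 5! = 120 arrangements in all. If Priya and Quinn are adjacent, merging them into one block gives 2·(4)! = 48 arrangements.
Complementary counting: 120 − 48 = 72.

72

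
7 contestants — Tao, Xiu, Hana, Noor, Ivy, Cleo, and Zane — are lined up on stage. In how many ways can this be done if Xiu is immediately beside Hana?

1440

Treat {Xiu, Hana} as a single unit. There are 6 units to order, and the pair itself can be ordered 2 ways.
That gives 2 × 6! = 2 × 720 = 1440.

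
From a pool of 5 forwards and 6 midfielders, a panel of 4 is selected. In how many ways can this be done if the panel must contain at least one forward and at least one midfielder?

310

Total 4-person selections from all 11: C(11,4) = 330.
Subtract selections that omit an entire group: no forwards → C(6,4) = 15; no midfielders → C(5,4) = 5.
Both groups omitted at once is impossible, so 330 − 20 = 310.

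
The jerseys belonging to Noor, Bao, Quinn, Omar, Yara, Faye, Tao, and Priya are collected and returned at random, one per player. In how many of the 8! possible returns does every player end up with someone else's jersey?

14833

Count assignments avoiding every fixed point. For any j of the 8 players fixed to their old jersey, the other 8−j can be arranged in (8−j)! ways.
By inclusion–exclusion this is Σ_{j=0}^{8} (−1)^j C(8,j)·(8−j)!.
Computing: 40320 − 40320 + 20160 − 6720 + 1680 − 336 + 56 − 8 + 1 = 14833.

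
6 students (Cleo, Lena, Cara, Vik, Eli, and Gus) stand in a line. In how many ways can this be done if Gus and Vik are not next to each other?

480

There are 6! = 720 arrangements in all. If Gus and Vik are adjacent, merging them into one block gives 2·(5)! = 240 arrangements.
So 720 − 240 = 480 arrangements keep them apart.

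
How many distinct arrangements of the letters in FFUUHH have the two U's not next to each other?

60

Total arrangements of FFUUHH: 6!/(2!·2!·2!) = 90.
Arrangements with the U's together: treat UU as one letter, giving (5)!/(2!·2!) = 30.
Hence 90 − 30 = 60.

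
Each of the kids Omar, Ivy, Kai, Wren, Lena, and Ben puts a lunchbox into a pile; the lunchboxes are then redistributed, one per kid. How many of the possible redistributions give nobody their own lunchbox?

265

This is the derangement count D_6: permutations of 6 items with no fixed point.
By inclusion–exclusion this is Σ_{j=0}^{6} (−1)^j C(6,j)·(6−j)!.
Computing: 720 − 720 + 360 − 120 + 30 − 6 + 1 = 265.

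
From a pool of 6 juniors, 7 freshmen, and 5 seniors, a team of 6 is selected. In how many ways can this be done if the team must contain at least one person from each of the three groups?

15470

With no constraint there are C(18,6) = 18564 possible selections.
Selections missing a whole group: no juniors → C(12,6) = 924; no freshmen → C(11,6) = 462; no seniors → C(13,6) = 1716.
Add back selections omitting two groups (i.e. drawn from a single group): C(6,6) + C(7,6) + C(5,6) = 8.
By inclusion–exclusion: 18564 − 3102 + 8 = 15470.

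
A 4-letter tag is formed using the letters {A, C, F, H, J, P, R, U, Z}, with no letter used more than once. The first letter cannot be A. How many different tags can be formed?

The first letter has 9−1 = 8 choices (anything except A).
The remaining 3 letters are filled from the other 8 symbols without repetition: 8 × 7 × 6 = 336.
Total: 8 × 336 = 2688.

2688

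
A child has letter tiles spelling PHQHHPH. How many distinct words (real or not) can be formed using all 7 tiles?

The 7 letters of PHQHHPH have repeats: H appearing 4 times and P appearing twice.
Dividing 7! = 5040 by 4!·2! = 48 for the repeated letters gives 105.

105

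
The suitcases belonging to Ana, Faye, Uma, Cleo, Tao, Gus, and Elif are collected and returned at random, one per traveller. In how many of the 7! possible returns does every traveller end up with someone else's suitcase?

Let Aᵢ be the assignments in which traveller i gets their own suitcase. We want the size of the complement of A₁∪…∪A_7.
By inclusion–exclusion this is Σ_{j=0}^{7} (−1)^j C(7,j)·(7−j)!.
Computing: 5040 − 5040 + 2520 − 840 + 210 − 42 + 7 − 1 = 1854.

1854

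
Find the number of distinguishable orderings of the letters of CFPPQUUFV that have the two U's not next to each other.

35280

Total arrangements of CFPPQUUFV: 9!/(2!·2!·2!) = 45360.
If the two U's are adjacent, glue them into one block, leaving 8 items to arrange: (8)!/(2!·2!) = 10080 ways.
Subtracting, 45360 − 10080 = 35280 arrangements keep the U's apart.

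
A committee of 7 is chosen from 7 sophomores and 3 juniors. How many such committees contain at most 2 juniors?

Split by how many juniors are chosen (0 through 2).
Sum: C(3,0)·C(7,7) + C(3,1)·C(7,6) + C(3,2)·C(7,5) = 1 + 21 + 63 = 85.

85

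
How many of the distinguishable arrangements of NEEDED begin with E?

Fix E in the first position and arrange the remaining 5 letters.
Those 5 letters have D appearing twice and E appearing twice, giving (5)!/(2!·2!) = 30.

30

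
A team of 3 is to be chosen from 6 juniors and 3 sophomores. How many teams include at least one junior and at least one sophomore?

With no constraint there are C(9,3) = 84 possible selections.
Selections missing a whole group: no juniors → C(3,3) = 1; no sophomores → C(6,3) = 20.
Both groups omitted at once is impossible, so 84 − 21 = 63.

63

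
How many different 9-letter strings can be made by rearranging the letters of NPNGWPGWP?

7560

NPNGWPGWP has 9 letters with G appearing twice, N appearing twice, P appearing 3 times, and W appearing twice.
The number of distinct arrangements is 9!/(3!·2!·2!·2!) = 362880/48 = 7560.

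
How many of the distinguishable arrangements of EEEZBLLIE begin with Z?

Fix Z in the first position and arrange the remaining 8 letters.
Those 8 letters have E appearing 4 times and L appearing twice, giving (8)!/(4!·2!) = 840.

840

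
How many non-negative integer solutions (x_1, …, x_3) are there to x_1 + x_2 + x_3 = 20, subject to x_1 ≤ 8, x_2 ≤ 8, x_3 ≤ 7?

10

Ignoring the caps, the number of non-negative solutions to x_1+…+x_3 = 20 is C(22,2) = 231.
Subtract solutions that violate a single cap (substitute x_i' = x_i − (cap_i+1)): x_1 ≥ 9 gives C(13,2) = 78; x_2 ≥ 9 gives C(13,2) = 78; x_3 ≥ 8 gives C(14,2) = 91. Together 247.
Add back pairs where two caps are both exceeded: 6 + 10 + 10 = 26.
By inclusion–exclusion the count is 231 − 247 + 26 = 10.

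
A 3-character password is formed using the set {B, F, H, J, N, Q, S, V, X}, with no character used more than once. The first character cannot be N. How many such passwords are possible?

The first character has 9−1 = 8 choices (anything except N).
The remaining 2 characters are filled from the other 8 symbols without repetition: 8 × 7 = 56.
Total: 8 × 56 = 448.

448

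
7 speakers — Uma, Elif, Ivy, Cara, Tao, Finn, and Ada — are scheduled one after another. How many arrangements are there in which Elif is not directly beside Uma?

There are 7! = 5040 arrangements in all. If Elif and Uma are adjacent, merging them into one block gives 2·(6)! = 1440 arrangements.
So 5040 − 1440 = 3600 arrangements keep them apart.

3600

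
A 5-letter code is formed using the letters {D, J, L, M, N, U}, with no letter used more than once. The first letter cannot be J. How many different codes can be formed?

600

The first letter has 6−1 = 5 choices (anything except J).
The remaining 4 letters are filled from the other 5 symbols without repetition: 5 × 4 × 3 × 2 = 120.
Total: 5 × 120 = 600.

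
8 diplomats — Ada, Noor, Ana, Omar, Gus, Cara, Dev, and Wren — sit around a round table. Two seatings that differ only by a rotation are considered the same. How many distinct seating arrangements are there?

5040

Fix one person's seat to break rotational symmetry; the remaining 7 people can be arranged in (7)! = 5040 ways.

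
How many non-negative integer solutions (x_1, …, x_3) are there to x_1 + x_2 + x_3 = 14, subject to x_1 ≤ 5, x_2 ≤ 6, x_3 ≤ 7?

Ignoring the caps, the number of non-negative solutions to x_1+…+x_3 = 14 is C(16,2) = 120.
Subtract solutions that violate a single cap (substitute x_i' = x_i − (cap_i+1)): x_1 ≥ 6 gives C(10,2) = 45; x_2 ≥ 7 gives C(9,2) = 36; x_3 ≥ 8 gives C(8,2) = 28. Together 109.
Add back pairs where two caps are both exceeded: 3 + 1 + 0 = 4.
By inclusion–exclusion the count is 120 − 109 + 4 = 15.

15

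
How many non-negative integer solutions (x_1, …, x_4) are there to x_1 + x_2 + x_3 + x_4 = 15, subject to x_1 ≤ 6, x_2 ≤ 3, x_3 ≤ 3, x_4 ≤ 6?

20

By stars and bars, unrestricted non-negative solutions to x_1+…+x_4 = 15 number C(15+3,3) = 816.
Subtract solutions that violate a single cap (substitute x_i' = x_i − (cap_i+1)): x_1 ≥ 7 gives C(11,3) = 165; x_2 ≥ 4 gives C(14,3) = 364; x_3 ≥ 4 gives C(14,3) = 364; x_4 ≥ 7 gives C(11,3) = 165. Together 1058.
Add back pairs where two caps are both exceeded: 35 + 35 + 4 + 120 + 35 + 35 = 264.
Subtract triples: 1 + 0 + 0 + 1 = 2.
By inclusion–exclusion the count is 816 − 1058 + 264 − 2 = 20.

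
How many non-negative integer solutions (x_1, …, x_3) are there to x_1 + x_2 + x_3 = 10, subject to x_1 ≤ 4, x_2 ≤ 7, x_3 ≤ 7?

33

By stars and bars, unrestricted non-negative solutions to x_1+…+x_3 = 10 number C(10+2,2) = 66.
Subtract solutions that violate a single cap (substitute x_i' = x_i − (cap_i+1)): x_1 ≥ 5 gives C(7,2) = 21; x_2 ≥ 8 gives C(4,2) = 6; x_3 ≥ 8 gives C(4,2) = 6. Together 33.
No two caps can be exceeded simultaneously, so the pair terms are all 0.
By inclusion–exclusion the count is 66 − 33 + 0 = 33.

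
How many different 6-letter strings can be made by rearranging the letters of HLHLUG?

180

The 6 letters of HLHLUG have repeats: H appearing twice and L appearing twice.
So there are 6! / (2!·2!) = 180 distinguishable arrangements.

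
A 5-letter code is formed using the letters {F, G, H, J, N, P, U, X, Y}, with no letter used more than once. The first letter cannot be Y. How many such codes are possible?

13440

The first letter has 9−1 = 8 choices (anything except Y).
The remaining 4 letters are filled from the other 8 symbols without repetition: 8 × 7 × 6 × 5 = 1680.
Total: 8 × 1680 = 13440.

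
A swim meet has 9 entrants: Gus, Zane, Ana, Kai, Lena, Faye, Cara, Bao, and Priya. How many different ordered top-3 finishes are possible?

There are 9 choices for 1st place, 8 for 2nd, and 7 for 3rd.
That gives 9 × 8 × 7 = 504.

504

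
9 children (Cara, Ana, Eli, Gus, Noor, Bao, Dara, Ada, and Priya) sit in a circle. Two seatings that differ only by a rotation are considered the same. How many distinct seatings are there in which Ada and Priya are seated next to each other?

Treat {Ada, Priya} as one unit (2 internal orders) and seat the resulting 8 units around the table: (7)! circular arrangements.
So 2 × (7)! = 2 × 5040 = 10080.

10080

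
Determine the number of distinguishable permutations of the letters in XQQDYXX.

XQQDYXX has 7 letters with Q appearing twice and X appearing 3 times.
Dividing 7! = 5040 by 3!·2! = 12 for the repeated letters gives 420.

420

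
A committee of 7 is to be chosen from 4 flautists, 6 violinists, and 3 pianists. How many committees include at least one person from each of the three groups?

Total 7-person selections from all 13: C(13,7) = 1716.
Selections missing a whole group: no flautists → C(9,7) = 36; no violinists → C(7,7) = 1; no pianists → C(10,7) = 120.
Add back selections omitting two groups (i.e. drawn from a single group): C(4,7) + C(6,7) + C(3,7) = 0.
By inclusion–exclusion: 1716 − 157 + 0 = 1559.

1559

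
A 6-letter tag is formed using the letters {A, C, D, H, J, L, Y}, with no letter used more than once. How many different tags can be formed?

5040

This is a permutation of 6 out of 7: P(7,6) = 7!/1!.
That product is 7 × 6 × 5 × 4 × 3 × 2 = 5040.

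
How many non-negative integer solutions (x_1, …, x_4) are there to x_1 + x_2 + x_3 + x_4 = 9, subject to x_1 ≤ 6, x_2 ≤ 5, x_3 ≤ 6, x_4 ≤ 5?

160

By stars and bars, unrestricted non-negative solutions to x_1+…+x_4 = 9 number C(9+3,3) = 220.
Subtract solutions that violate a single cap (substitute x_i' = x_i − (cap_i+1)): x_1 ≥ 7 gives C(5,3) = 10; x_2 ≥ 6 gives C(6,3) = 20; x_3 ≥ 7 gives C(5,3) = 10; x_4 ≥ 6 gives C(6,3) = 20. Together 60.
No two caps can be exceeded simultaneously, so the pair terms are all 0.
By inclusion–exclusion the count is 220 − 60 + 0 = 160.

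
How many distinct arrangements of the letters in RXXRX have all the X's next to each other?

Treat the 3 copies of X as a single block. The multiset to arrange is then {XXX, R, R}, 3 items in all.
That gives (3)!/(2!) = 3 arrangements.

3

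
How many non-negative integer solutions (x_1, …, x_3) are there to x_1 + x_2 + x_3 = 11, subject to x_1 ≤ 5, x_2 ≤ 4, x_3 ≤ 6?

15

Ignoring the caps, the number of non-negative solutions to x_1+…+x_3 = 11 is C(13,2) = 78.
Subtract solutions that violate a single cap (substitute x_i' = x_i − (cap_i+1)): x_1 ≥ 6 gives C(7,2) = 21; x_2 ≥ 5 gives C(8,2) = 28; x_3 ≥ 7 gives C(6,2) = 15. Together 64.
Add back pairs where two caps are both exceeded: 1 + 0 + 0 = 1.
By inclusion–exclusion the count is 78 − 64 + 1 = 15.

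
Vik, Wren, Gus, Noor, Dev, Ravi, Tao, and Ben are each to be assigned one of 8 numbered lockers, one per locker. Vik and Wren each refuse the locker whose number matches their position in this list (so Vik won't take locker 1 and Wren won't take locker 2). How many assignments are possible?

30960

Let Aᵢ (for i ∈ {1, 2}) be the placements that put person i in their forbidden locker. Any j of these fix j positions, leaving (8−j)! ways to fill the rest, and there are C(2,j) ways to pick which j.
By inclusion–exclusion, the number of valid placements is Σ_{j=0}^{2} (−1)^j C(2,j)·(8−j)!.
Computing: 40320 − 10080 + 720 = 30960.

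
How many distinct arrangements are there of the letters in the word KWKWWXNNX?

7560

KWKWWXNNX has 9 letters with K appearing twice, N appearing twice, W appearing 3 times, and X appearing twice.
So there are 9! / (3!·2!·2!·2!) = 7560 distinguishable arrangements.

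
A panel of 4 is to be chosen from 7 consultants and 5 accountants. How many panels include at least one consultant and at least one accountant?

Total 4-person selections from all 12: C(12,4) = 495.
Selections missing a whole group: no consultants → C(5,4) = 5; no accountants → C(7,4) = 35.
Both groups omitted at once is impossible, so 495 − 40 = 455.

455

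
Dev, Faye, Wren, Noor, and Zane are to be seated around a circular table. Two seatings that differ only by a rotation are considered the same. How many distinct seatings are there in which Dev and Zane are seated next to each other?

Glue Dev and Zane into a block (2 internal orders). Seating 4 units around a circle gives (3)! arrangements.
So 2 × (3)! = 2 × 6 = 12.

12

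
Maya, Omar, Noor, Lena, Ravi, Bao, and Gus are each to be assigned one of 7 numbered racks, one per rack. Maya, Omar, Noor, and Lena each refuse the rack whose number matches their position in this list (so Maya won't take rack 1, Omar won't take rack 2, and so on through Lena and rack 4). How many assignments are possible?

Let Aᵢ (for 1 ≤ i ≤ 4) be the placements that put person i in their forbidden rack. Any j of these fix j positions, leaving (7−j)! ways to fill the rest, and there are C(4,j) ways to pick which j.
By inclusion–exclusion, the number of valid placements is Σ_{j=0}^{4} (−1)^j C(4,j)·(7−j)!.
Computing: 5040 − 2880 + 720 − 96 + 6 = 2790.

2790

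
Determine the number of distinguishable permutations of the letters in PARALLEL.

Letter multiplicities in PARALLEL: A×2, E×1, L×3, P×1, R×1.
Dividing 8! = 40320 by 3!·2! = 12 for the repeated letters gives 3360.

3360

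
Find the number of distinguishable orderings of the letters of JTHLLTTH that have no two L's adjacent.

1260

Total arrangements of JTHLLTTH: 8!/(3!·2!·2!) = 1680.
Arrangements with the L's together: treat LL as one letter, giving (7)!/(3!·2!) = 420.
Subtracting, 1680 − 420 = 1260 arrangements keep the L's apart.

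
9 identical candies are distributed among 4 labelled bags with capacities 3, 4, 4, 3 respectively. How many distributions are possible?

Ignoring the caps, the number of non-negative solutions to x_1+…+x_4 = 9 is C(12,3) = 220.
Subtract solutions that violate a single cap (substitute x_i' = x_i − (cap_i+1)): x_1 ≥ 4 gives C(8,3) = 56; x_2 ≥ 5 gives C(7,3) = 35; x_3 ≥ 5 gives C(7,3) = 35; x_4 ≥ 4 gives C(8,3) = 56. Together 182.
Add back pairs where two caps are both exceeded: 1 + 1 + 4 + 0 + 1 + 1 = 8.
By inclusion–exclusion the count is 220 − 182 + 8 = 46.

46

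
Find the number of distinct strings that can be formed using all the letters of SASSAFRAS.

SASSAFRAS has 9 letters with A appearing 3 times and S appearing 4 times.
Dividing 9! = 362880 by 4!·3! = 144 for the repeated letters gives 2520.

2520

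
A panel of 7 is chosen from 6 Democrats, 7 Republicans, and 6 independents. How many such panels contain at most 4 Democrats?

49907

Split by how many Democrats are chosen (0 through 4).
Sum: C(6,0)·C(13,7) + C(6,1)·C(13,6) + C(6,2)·C(13,5) + C(6,3)·C(13,4) + C(6,4)·C(13,3) = 1716 + 10296 + 19305 + 14300 + 4290 = 49907.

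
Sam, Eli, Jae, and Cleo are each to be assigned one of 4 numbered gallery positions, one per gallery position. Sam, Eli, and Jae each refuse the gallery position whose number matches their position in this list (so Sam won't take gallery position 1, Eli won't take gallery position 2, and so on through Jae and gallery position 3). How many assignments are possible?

Let Aᵢ (for i ∈ {1, 2, 3}) be the placements that put person i in their forbidden gallery position. Any j of these fix j positions, leaving (4−j)! ways to fill the rest, and there are C(3,j) ways to pick which j.
By inclusion–exclusion, the number of valid placements is Σ_{j=0}^{3} (−1)^j C(3,j)·(4−j)!.
Computing: 24 − 18 + 6 − 1 = 11.

11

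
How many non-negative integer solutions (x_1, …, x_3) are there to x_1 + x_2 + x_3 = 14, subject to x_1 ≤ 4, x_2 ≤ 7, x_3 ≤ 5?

By stars and bars, unrestricted non-negative solutions to x_1+…+x_3 = 14 number C(14+2,2) = 120.
Subtract solutions that violate a single cap (substitute x_i' = x_i − (cap_i+1)): x_1 ≥ 5 gives C(11,2) = 55; x_2 ≥ 8 gives C(8,2) = 28; x_3 ≥ 6 gives C(10,2) = 45. Together 128.
Add back pairs where two caps are both exceeded: 3 + 10 + 1 = 14.
By inclusion–exclusion the count is 120 − 128 + 14 = 6.

6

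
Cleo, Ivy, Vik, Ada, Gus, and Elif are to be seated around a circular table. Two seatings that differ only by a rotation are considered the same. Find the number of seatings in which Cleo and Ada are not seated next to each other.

Without the restriction there are (5)! = 120 seatings.
Seatings with Cleo beside Ada: treat them as a block with 2 internal orders, giving 2 × (4)! = 48.
Subtracting, 120 − 48 = 72.

72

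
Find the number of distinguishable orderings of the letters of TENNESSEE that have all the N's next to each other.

840

Treat the 2 copies of N as a single block. The multiset to arrange is then {NN, E, E, E, E, S, S, T}, 8 items in all.
That gives (8)!/(4!·2!) = 840 arrangements.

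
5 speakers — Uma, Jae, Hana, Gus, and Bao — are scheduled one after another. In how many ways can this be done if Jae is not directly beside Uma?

Of the 5! = 120 arrangements, those with Jae and Uma adjacent number 2 × 4! = 48 (treat the pair as a block with 2 internal orders).
So 120 − 48 = 72 arrangements keep them apart.

72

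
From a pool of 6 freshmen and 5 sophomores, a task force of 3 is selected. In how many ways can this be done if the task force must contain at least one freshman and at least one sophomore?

Unrestricted: C(11,3) = 165 ways to pick any 3 of the 11.
Subtract selections that omit an entire group: no freshmen → C(5,3) = 10; no sophomores → C(6,3) = 20.
Both groups omitted at once is impossible, so 165 − 30 = 135.

135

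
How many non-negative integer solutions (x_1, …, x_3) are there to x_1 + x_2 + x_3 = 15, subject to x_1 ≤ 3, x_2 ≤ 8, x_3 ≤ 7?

Ignoring the caps, the number of non-negative solutions to x_1+…+x_3 = 15 is C(17,2) = 136.
Subtract solutions that violate a single cap (substitute x_i' = x_i − (cap_i+1)): x_1 ≥ 4 gives C(13,2) = 78; x_2 ≥ 9 gives C(8,2) = 28; x_3 ≥ 8 gives C(9,2) = 36. Together 142.
Add back pairs where two caps are both exceeded: 6 + 10 + 0 = 16.
By inclusion–exclusion the count is 136 − 142 + 16 = 10.

10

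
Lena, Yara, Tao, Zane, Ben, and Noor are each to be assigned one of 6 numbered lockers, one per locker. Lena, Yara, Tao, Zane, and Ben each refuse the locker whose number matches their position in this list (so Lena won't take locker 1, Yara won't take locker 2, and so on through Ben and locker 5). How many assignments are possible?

309

Let Aᵢ (for 1 ≤ i ≤ 5) be the placements that put person i in their forbidden locker. Any j of these fix j positions, leaving (6−j)! ways to fill the rest, and there are C(5,j) ways to pick which j.
By inclusion–exclusion, the number of valid placements is Σ_{j=0}^{5} (−1)^j C(5,j)·(6−j)!.
Computing: 720 − 600 + 240 − 60 + 10 − 1 = 309.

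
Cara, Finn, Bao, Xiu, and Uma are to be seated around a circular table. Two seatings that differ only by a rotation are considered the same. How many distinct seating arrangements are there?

24

Seat Cara anywhere (absorbing the rotational symmetry), then permute the other 4: (4)! = 24.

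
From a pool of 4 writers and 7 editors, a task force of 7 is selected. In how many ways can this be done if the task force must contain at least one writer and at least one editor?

With no constraint there are C(11,7) = 330 possible selections.
Subtract selections that omit an entire group: no writers → C(7,7) = 1; no editors → C(4,7) = 0.
Both groups omitted at once is impossible, so 330 − 1 = 329.

329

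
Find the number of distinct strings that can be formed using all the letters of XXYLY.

XXYLY has 5 letters with X appearing twice and Y appearing twice.
The number of distinct arrangements is 5!/(2!·2!) = 120/4 = 30.

30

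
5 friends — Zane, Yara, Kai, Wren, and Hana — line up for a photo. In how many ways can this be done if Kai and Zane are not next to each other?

There are 5! = 120 arrangements in all. If Kai and Zane are adjacent, merging them into one block gives 2·(4)! = 48 arrangements.
So 120 − 48 = 72 arrangements keep them apart.

72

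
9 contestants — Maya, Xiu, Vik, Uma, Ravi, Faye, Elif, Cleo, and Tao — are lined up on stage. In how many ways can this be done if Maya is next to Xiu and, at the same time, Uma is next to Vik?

20160

Treat {Maya,Xiu} as one block (2 orders) and {Uma,Vik} as another (2 orders).
That leaves 7 units to arrange: 2 × 2 × 7! = 4 × 5040 = 20160.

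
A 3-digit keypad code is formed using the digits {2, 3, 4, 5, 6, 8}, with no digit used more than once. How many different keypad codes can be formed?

120

With no repetition, fill the 3 digits in order: 6 choices, then 5, down to 4.
That product is 6 × 5 × 4 = 120.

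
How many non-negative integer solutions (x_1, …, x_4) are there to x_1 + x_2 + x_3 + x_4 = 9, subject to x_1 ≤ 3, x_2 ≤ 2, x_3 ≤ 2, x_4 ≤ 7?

By stars and bars, unrestricted non-negative solutions to x_1+…+x_4 = 9 number C(9+3,3) = 220.
Subtract solutions that violate a single cap (substitute x_i' = x_i − (cap_i+1)): x_1 ≥ 4 gives C(8,3) = 56; x_2 ≥ 3 gives C(9,3) = 84; x_3 ≥ 3 gives C(9,3) = 84; x_4 ≥ 8 gives C(4,3) = 4. Together 228.
Add back pairs where two caps are both exceeded: 10 + 10 + 0 + 20 + 0 + 0 = 40.
By inclusion–exclusion the count is 220 − 228 + 40 = 32.

32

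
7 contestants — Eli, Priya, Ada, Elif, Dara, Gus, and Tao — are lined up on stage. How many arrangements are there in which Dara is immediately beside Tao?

1440

Glue Dara and Tao into one block (2 internal orders), leaving 6 units to arrange in a row.
That gives 2 × 6! = 2 × 720 = 1440.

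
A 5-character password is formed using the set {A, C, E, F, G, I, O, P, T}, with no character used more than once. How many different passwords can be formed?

With no repetition, fill the 5 characters in order: 9 choices, then 8, down to 5.
That product is 9 × 8 × 7 × 6 × 5 = 15120.

15120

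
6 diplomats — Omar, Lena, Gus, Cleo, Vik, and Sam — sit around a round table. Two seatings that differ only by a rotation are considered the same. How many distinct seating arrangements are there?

120

Fix one person's seat to break rotational symmetry; the remaining 5 people can be arranged in (5)! = 120 ways.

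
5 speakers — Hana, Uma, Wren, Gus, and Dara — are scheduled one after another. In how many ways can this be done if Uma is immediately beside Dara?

48

Treat {Uma, Dara} as a single unit. There are 4 units to order, and the pair itself can be ordered 2 ways.
That gives 2 × 4! = 2 × 24 = 48.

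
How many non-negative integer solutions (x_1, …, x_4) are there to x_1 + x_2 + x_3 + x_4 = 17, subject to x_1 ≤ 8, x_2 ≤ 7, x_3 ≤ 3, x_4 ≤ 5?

Ignoring the caps, the number of non-negative solutions to x_1+…+x_4 = 17 is C(20,3) = 1140.
Subtract solutions that violate a single cap (substitute x_i' = x_i − (cap_i+1)): x_1 ≥ 9 gives C(11,3) = 165; x_2 ≥ 8 gives C(12,3) = 220; x_3 ≥ 4 gives C(16,3) = 560; x_4 ≥ 6 gives C(14,3) = 364. Together 1309.
Add back pairs where two caps are both exceeded: 1 + 35 + 10 + 56 + 20 + 120 = 242.
By inclusion–exclusion the count is 1140 − 1309 + 242 = 73.

73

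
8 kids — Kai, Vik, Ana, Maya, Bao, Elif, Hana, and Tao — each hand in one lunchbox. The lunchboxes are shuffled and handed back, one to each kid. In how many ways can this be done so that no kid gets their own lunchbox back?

14833

Let Aᵢ be the assignments in which kid i gets their own lunchbox. We want the size of the complement of A₁∪…∪A_8.
By inclusion–exclusion this is Σ_{j=0}^{8} (−1)^j C(8,j)·(8−j)!.
Computing: 40320 − 40320 + 20160 − 6720 + 1680 − 336 + 56 − 8 + 1 = 14833.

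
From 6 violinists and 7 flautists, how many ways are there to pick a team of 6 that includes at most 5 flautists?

1709

Split by how many flautists are chosen (0 through 5).
Sum: C(7,0)·C(6,6) + C(7,1)·C(6,5) + C(7,2)·C(6,4) + C(7,3)·C(6,3) + C(7,4)·C(6,2) + C(7,5)·C(6,1) = 1 + 42 + 315 + 700 + 525 + 126 = 1709.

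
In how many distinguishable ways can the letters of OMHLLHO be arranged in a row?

630

OMHLLHO has 7 letters with H appearing twice, L appearing twice, and O appearing twice.
So there are 7! / (2!·2!·2!) = 630 distinguishable arrangements.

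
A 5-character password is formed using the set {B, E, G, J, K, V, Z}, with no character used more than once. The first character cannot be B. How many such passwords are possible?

The first character has 7−1 = 6 choices (anything except B).
The remaining 4 characters are filled from the other 6 symbols without repetition: 6 × 5 × 4 × 3 = 360.
Total: 6 × 360 = 2160.

2160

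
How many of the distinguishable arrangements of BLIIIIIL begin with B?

21

With the first slot taken by B, it remains to arrange the other 7 letters (LIIIIIL).
Those 7 letters have I appearing 5 times and L appearing twice, giving (7)!/(5!·2!) = 21.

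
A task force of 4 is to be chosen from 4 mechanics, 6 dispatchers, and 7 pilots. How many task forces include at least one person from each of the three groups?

Total 4-person selections from all 17: C(17,4) = 2380.
Selections missing a whole group: no mechanics → C(13,4) = 715; no dispatchers → C(11,4) = 330; no pilots → C(10,4) = 210.
Add back selections omitting two groups (i.e. drawn from a single group): C(4,4) + C(6,4) + C(7,4) = 51.
By inclusion–exclusion: 2380 − 1255 + 51 = 1176.

1176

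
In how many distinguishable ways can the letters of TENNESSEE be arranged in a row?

3780

Letter multiplicities in TENNESSEE: E×4, N×2, S×2, T×1.
So there are 9! / (4!·2!·2!) = 3780 distinguishable arrangements.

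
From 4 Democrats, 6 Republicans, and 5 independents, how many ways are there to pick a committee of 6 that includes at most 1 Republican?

840

Split by how many Republicans are chosen (0 through 1).
Sum: C(6,0)·C(9,6) + C(6,1)·C(9,5) = 84 + 756 = 840.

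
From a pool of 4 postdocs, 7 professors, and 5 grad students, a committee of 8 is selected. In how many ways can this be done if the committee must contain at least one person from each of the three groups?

12201

Unrestricted: C(16,8) = 12870 ways to pick any 8 of the 16.
Selections missing a whole group: no postdocs → C(12,8) = 495; no professors → C(9,8) = 9; no grad students → C(11,8) = 165.
Add back selections omitting two groups (i.e. drawn from a single group): C(4,8) + C(7,8) + C(5,8) = 0.
By inclusion–exclusion: 12870 − 669 + 0 = 12201.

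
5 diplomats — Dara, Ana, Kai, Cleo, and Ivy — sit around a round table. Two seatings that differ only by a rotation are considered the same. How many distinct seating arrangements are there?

24

Around a circle, 5 distinct people have 5!/5 = (4)! = 24 rotationally distinct seatings.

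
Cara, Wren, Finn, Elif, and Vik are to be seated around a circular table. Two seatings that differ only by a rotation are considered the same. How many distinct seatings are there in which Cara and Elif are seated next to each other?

Glue Cara and Elif into a block (2 internal orders). Seating 4 units around a circle gives (3)! arrangements.
So 2 × (3)! = 2 × 6 = 12.

12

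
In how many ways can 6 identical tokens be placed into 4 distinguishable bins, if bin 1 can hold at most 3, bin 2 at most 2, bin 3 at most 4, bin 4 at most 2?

Without the upper bounds there are C(9,3) = 84 ways to split 6 among 4 bins.
Subtract solutions that violate a single cap (substitute x_i' = x_i − (cap_i+1)): x_1 ≥ 4 gives C(5,3) = 10; x_2 ≥ 3 gives C(6,3) = 20; x_3 ≥ 5 gives C(4,3) = 4; x_4 ≥ 3 gives C(6,3) = 20. Together 54.
Add back pairs where two caps are both exceeded: 0 + 0 + 0 + 0 + 1 + 0 = 1.
By inclusion–exclusion the count is 84 − 54 + 1 = 31.

31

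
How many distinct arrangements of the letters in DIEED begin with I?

With the first slot taken by I, it remains to arrange the other 4 letters (DEED).
Those 4 letters have D appearing twice and E appearing twice, giving (4)!/(2!·2!) = 6.

6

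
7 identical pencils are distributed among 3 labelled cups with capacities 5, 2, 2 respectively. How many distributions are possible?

6

Without the upper bounds there are C(9,2) = 36 ways to split 7 among 3 cups.
Subtract solutions that violate a single cap (substitute x_i' = x_i − (cap_i+1)): x_1 ≥ 6 gives C(3,2) = 3; x_2 ≥ 3 gives C(6,2) = 15; x_3 ≥ 3 gives C(6,2) = 15. Together 33.
Add back pairs where two caps are both exceeded: 0 + 0 + 3 = 3.
By inclusion–exclusion the count is 36 − 33 + 3 = 6.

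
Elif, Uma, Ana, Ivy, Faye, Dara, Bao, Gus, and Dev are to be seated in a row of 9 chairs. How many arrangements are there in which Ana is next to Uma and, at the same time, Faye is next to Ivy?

20160

Treat {Ana,Uma} as one block (2 orders) and {Faye,Ivy} as another (2 orders).
That leaves 7 units to arrange: 2 × 2 × 7! = 4 × 5040 = 20160.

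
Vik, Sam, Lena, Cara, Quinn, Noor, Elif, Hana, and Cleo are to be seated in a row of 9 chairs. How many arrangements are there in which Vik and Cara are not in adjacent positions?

Of the 9! = 362880 arrangements, those with Vik and Cara adjacent number 2 × 8! = 80640 (treat the pair as a block with 2 internal orders).
So 362880 − 80640 = 282240 arrangements keep them apart.

282240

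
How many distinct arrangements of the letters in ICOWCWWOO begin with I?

560

With the first slot taken by I, it remains to arrange the other 8 letters (COWCWWOO).
Those 8 letters have C appearing twice, O appearing 3 times, and W appearing 3 times, giving (8)!/(3!·3!·2!) = 560.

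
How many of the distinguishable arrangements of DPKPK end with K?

Fix K in the last position and arrange the remaining 4 letters.
Those 4 letters have P appearing twice, giving (4)!/(2!) = 12.

12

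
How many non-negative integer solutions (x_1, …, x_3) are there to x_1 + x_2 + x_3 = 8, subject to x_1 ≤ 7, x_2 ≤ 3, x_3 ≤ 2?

Ignoring the caps, the number of non-negative solutions to x_1+…+x_3 = 8 is C(10,2) = 45.
Subtract solutions that violate a single cap (substitute x_i' = x_i − (cap_i+1)): x_1 ≥ 8 gives C(2,2) = 1; x_2 ≥ 4 gives C(6,2) = 15; x_3 ≥ 3 gives C(7,2) = 21. Together 37.
Add back pairs where two caps are both exceeded: 0 + 0 + 3 = 3.
By inclusion–exclusion the count is 45 − 37 + 3 = 11.

11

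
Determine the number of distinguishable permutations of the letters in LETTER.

180

Letter multiplicities in LETTER: E×2, L×1, R×1, T×2.
The number of distinct arrangements is 6!/(2!·2!) = 720/4 = 180.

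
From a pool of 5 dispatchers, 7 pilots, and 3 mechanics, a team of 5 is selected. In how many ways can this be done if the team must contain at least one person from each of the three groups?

With no constraint there are C(15,5) = 3003 possible selections.
Selections missing a whole group: no dispatchers → C(10,5) = 252; no pilots → C(8,5) = 56; no mechanics → C(12,5) = 792.
Add back selections omitting two groups (i.e. drawn from a single group): C(5,5) + C(7,5) + C(3,5) = 22.
By inclusion–exclusion: 3003 − 1100 + 22 = 1925.

1925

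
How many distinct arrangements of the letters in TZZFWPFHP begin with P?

Fix P in the first position and arrange the remaining 8 letters.
Those 8 letters have F appearing twice and Z appearing twice, giving (8)!/(2!·2!) = 10080.

10080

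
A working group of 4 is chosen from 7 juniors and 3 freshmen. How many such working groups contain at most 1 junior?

7

Split by how many juniors are chosen (0 through 1).
Sum: C(7,0)·C(3,4) + C(7,1)·C(3,3) = 0 + 7 = 7.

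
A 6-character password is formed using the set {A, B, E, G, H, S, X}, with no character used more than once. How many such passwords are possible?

Choose and order 6 of the 7 symbols: the first character has 7 options, the next 6, and so on down to 2.
That product is 7 × 6 × 5 × 4 × 3 × 2 = 5040.

5040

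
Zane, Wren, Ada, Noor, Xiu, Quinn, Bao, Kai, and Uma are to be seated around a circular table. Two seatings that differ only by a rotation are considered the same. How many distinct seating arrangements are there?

Seat Zane anywhere (absorbing the rotational symmetry), then permute the other 8: (8)! = 40320.

40320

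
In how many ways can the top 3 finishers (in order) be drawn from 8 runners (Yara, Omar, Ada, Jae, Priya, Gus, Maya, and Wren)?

This is an ordered selection of 3 from 8: P(8,3).
That gives 8 × 7 × 6 = 336.

336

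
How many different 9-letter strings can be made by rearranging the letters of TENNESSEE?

3780

The 9 letters of TENNESSEE have repeats: E appearing 4 times, N appearing twice, and S appearing twice.
The number of distinct arrangements is 9!/(4!·2!·2!) = 362880/96 = 3780.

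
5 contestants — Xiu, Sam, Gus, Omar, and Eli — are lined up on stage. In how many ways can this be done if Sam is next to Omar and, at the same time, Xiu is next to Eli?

24

Treat {Sam,Omar} as one block (2 orders) and {Xiu,Eli} as another (2 orders).
That leaves 3 units to arrange: 2 × 2 × 3! = 4 × 6 = 24.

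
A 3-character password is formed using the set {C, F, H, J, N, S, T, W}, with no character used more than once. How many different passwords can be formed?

Choose and order 3 of the 8 symbols: the first character has 8 options, the next 7, then 6.
8 × 7 × 6 = 336.

336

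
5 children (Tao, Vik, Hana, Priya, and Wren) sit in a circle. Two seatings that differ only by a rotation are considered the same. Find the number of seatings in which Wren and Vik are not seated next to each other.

All circular seatings of 5 people number (4)! = 24.
Seatings with Wren beside Vik: treat them as a block with 2 internal orders, giving 2 × (3)! = 12.
Subtracting, 24 − 12 = 12.

12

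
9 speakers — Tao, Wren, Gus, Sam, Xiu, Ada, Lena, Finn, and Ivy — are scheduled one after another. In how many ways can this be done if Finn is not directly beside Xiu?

There are 9! = 362880 arrangements in all. If Finn and Xiu are adjacent, merging them into one block gives 2·(8)! = 80640 arrangements.
Complementary counting: 362880 − 80640 = 282240.

282240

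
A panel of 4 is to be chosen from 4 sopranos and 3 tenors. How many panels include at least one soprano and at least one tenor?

Unrestricted: C(7,4) = 35 ways to pick any 4 of the 7.
Subtract selections that omit an entire group: no sopranos → C(3,4) = 0; no tenors → C(4,4) = 1.
Both groups omitted at once is impossible, so 35 − 1 = 34.

34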